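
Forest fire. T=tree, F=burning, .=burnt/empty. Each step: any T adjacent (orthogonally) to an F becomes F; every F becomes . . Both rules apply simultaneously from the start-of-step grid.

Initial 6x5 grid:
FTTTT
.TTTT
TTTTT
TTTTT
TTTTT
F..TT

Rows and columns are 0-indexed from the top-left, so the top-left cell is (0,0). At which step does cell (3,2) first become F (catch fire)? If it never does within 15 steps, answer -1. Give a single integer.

Step 1: cell (3,2)='T' (+2 fires, +2 burnt)
Step 2: cell (3,2)='T' (+4 fires, +2 burnt)
Step 3: cell (3,2)='T' (+6 fires, +4 burnt)
Step 4: cell (3,2)='F' (+5 fires, +6 burnt)
  -> target ignites at step 4
Step 5: cell (3,2)='.' (+5 fires, +5 burnt)
Step 6: cell (3,2)='.' (+3 fires, +5 burnt)
Step 7: cell (3,2)='.' (+0 fires, +3 burnt)
  fire out at step 7

4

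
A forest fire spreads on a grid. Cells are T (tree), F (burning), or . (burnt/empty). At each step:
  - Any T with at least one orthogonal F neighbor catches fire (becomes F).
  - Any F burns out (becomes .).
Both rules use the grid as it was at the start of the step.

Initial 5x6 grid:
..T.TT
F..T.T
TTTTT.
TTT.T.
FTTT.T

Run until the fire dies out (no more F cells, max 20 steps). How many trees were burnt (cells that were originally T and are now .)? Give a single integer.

Answer: 13

Derivation:
Step 1: +3 fires, +2 burnt (F count now 3)
Step 2: +3 fires, +3 burnt (F count now 3)
Step 3: +3 fires, +3 burnt (F count now 3)
Step 4: +1 fires, +3 burnt (F count now 1)
Step 5: +2 fires, +1 burnt (F count now 2)
Step 6: +1 fires, +2 burnt (F count now 1)
Step 7: +0 fires, +1 burnt (F count now 0)
Fire out after step 7
Initially T: 18, now '.': 25
Total burnt (originally-T cells now '.'): 13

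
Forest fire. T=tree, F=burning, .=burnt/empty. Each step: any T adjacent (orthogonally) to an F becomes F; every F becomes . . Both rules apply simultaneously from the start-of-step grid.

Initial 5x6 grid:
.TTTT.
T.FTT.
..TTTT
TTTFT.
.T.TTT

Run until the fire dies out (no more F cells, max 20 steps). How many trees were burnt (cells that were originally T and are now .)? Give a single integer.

Step 1: +7 fires, +2 burnt (F count now 7)
Step 2: +6 fires, +7 burnt (F count now 6)
Step 3: +5 fires, +6 burnt (F count now 5)
Step 4: +0 fires, +5 burnt (F count now 0)
Fire out after step 4
Initially T: 19, now '.': 29
Total burnt (originally-T cells now '.'): 18

Answer: 18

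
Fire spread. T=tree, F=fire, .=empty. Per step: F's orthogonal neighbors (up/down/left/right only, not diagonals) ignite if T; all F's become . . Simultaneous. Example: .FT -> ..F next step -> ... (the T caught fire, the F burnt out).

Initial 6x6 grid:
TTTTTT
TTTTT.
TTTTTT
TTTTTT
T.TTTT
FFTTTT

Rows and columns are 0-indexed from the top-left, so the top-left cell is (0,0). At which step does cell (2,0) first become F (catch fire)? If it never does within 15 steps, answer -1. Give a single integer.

Step 1: cell (2,0)='T' (+2 fires, +2 burnt)
Step 2: cell (2,0)='T' (+3 fires, +2 burnt)
Step 3: cell (2,0)='F' (+5 fires, +3 burnt)
  -> target ignites at step 3
Step 4: cell (2,0)='.' (+6 fires, +5 burnt)
Step 5: cell (2,0)='.' (+6 fires, +6 burnt)
Step 6: cell (2,0)='.' (+5 fires, +6 burnt)
Step 7: cell (2,0)='.' (+3 fires, +5 burnt)
Step 8: cell (2,0)='.' (+1 fires, +3 burnt)
Step 9: cell (2,0)='.' (+1 fires, +1 burnt)
Step 10: cell (2,0)='.' (+0 fires, +1 burnt)
  fire out at step 10

3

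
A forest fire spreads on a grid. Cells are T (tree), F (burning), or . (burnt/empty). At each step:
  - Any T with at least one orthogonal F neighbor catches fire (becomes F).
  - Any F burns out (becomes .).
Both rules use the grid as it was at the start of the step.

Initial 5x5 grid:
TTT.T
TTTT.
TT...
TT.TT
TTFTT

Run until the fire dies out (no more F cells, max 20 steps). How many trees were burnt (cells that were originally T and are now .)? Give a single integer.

Answer: 17

Derivation:
Step 1: +2 fires, +1 burnt (F count now 2)
Step 2: +4 fires, +2 burnt (F count now 4)
Step 3: +3 fires, +4 burnt (F count now 3)
Step 4: +2 fires, +3 burnt (F count now 2)
Step 5: +3 fires, +2 burnt (F count now 3)
Step 6: +3 fires, +3 burnt (F count now 3)
Step 7: +0 fires, +3 burnt (F count now 0)
Fire out after step 7
Initially T: 18, now '.': 24
Total burnt (originally-T cells now '.'): 17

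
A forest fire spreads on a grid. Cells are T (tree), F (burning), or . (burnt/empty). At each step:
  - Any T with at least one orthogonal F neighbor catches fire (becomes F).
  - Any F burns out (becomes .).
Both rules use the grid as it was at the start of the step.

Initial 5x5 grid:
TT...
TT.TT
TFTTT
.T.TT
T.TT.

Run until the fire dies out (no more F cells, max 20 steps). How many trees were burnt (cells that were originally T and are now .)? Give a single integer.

Step 1: +4 fires, +1 burnt (F count now 4)
Step 2: +3 fires, +4 burnt (F count now 3)
Step 3: +4 fires, +3 burnt (F count now 4)
Step 4: +3 fires, +4 burnt (F count now 3)
Step 5: +1 fires, +3 burnt (F count now 1)
Step 6: +0 fires, +1 burnt (F count now 0)
Fire out after step 6
Initially T: 16, now '.': 24
Total burnt (originally-T cells now '.'): 15

Answer: 15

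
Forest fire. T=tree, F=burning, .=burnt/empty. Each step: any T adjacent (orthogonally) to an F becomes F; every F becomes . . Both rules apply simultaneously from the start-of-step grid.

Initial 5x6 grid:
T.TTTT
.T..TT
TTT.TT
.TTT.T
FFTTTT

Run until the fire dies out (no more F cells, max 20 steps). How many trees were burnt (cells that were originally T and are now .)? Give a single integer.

Answer: 20

Derivation:
Step 1: +2 fires, +2 burnt (F count now 2)
Step 2: +3 fires, +2 burnt (F count now 3)
Step 3: +5 fires, +3 burnt (F count now 5)
Step 4: +1 fires, +5 burnt (F count now 1)
Step 5: +1 fires, +1 burnt (F count now 1)
Step 6: +1 fires, +1 burnt (F count now 1)
Step 7: +2 fires, +1 burnt (F count now 2)
Step 8: +2 fires, +2 burnt (F count now 2)
Step 9: +1 fires, +2 burnt (F count now 1)
Step 10: +1 fires, +1 burnt (F count now 1)
Step 11: +1 fires, +1 burnt (F count now 1)
Step 12: +0 fires, +1 burnt (F count now 0)
Fire out after step 12
Initially T: 21, now '.': 29
Total burnt (originally-T cells now '.'): 20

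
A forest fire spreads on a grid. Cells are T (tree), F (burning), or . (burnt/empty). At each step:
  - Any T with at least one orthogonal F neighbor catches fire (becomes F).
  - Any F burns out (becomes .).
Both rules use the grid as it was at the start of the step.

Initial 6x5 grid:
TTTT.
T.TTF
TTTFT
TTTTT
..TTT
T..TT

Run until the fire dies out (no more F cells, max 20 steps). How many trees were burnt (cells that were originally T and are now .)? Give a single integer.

Answer: 21

Derivation:
Step 1: +4 fires, +2 burnt (F count now 4)
Step 2: +6 fires, +4 burnt (F count now 6)
Step 3: +6 fires, +6 burnt (F count now 6)
Step 4: +4 fires, +6 burnt (F count now 4)
Step 5: +1 fires, +4 burnt (F count now 1)
Step 6: +0 fires, +1 burnt (F count now 0)
Fire out after step 6
Initially T: 22, now '.': 29
Total burnt (originally-T cells now '.'): 21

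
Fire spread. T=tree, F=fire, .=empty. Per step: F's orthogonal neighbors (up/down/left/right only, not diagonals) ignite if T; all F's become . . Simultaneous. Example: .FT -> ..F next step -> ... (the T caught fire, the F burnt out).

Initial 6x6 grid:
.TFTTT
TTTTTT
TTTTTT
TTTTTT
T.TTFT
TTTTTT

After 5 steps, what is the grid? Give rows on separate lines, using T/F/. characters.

Step 1: 7 trees catch fire, 2 burn out
  .F.FTT
  TTFTTT
  TTTTTT
  TTTTFT
  T.TF.F
  TTTTFT
Step 2: 10 trees catch fire, 7 burn out
  ....FT
  TF.FTT
  TTFTFT
  TTTF.F
  T.F...
  TTTF.F
Step 3: 8 trees catch fire, 10 burn out
  .....F
  F...FT
  TF.F.F
  TTF...
  T.....
  TTF...
Step 4: 4 trees catch fire, 8 burn out
  ......
  .....F
  F.....
  TF....
  T.....
  TF....
Step 5: 2 trees catch fire, 4 burn out
  ......
  ......
  ......
  F.....
  T.....
  F.....

......
......
......
F.....
T.....
F.....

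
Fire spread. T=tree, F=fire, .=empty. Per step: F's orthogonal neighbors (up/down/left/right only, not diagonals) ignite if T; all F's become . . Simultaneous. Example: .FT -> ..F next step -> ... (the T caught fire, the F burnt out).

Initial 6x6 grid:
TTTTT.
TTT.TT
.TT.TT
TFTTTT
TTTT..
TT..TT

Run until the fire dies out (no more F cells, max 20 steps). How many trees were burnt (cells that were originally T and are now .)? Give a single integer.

Answer: 25

Derivation:
Step 1: +4 fires, +1 burnt (F count now 4)
Step 2: +6 fires, +4 burnt (F count now 6)
Step 3: +6 fires, +6 burnt (F count now 6)
Step 4: +4 fires, +6 burnt (F count now 4)
Step 5: +3 fires, +4 burnt (F count now 3)
Step 6: +2 fires, +3 burnt (F count now 2)
Step 7: +0 fires, +2 burnt (F count now 0)
Fire out after step 7
Initially T: 27, now '.': 34
Total burnt (originally-T cells now '.'): 25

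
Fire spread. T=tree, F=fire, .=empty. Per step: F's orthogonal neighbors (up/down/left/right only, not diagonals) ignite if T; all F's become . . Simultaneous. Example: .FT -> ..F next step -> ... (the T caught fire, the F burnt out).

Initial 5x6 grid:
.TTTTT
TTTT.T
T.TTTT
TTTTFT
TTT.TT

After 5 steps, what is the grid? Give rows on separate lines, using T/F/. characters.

Step 1: 4 trees catch fire, 1 burn out
  .TTTTT
  TTTT.T
  T.TTFT
  TTTF.F
  TTT.FT
Step 2: 4 trees catch fire, 4 burn out
  .TTTTT
  TTTT.T
  T.TF.F
  TTF...
  TTT..F
Step 3: 5 trees catch fire, 4 burn out
  .TTTTT
  TTTF.F
  T.F...
  TF....
  TTF...
Step 4: 5 trees catch fire, 5 burn out
  .TTFTF
  TTF...
  T.....
  F.....
  TF....
Step 5: 5 trees catch fire, 5 burn out
  .TF.F.
  TF....
  F.....
  ......
  F.....

.TF.F.
TF....
F.....
......
F.....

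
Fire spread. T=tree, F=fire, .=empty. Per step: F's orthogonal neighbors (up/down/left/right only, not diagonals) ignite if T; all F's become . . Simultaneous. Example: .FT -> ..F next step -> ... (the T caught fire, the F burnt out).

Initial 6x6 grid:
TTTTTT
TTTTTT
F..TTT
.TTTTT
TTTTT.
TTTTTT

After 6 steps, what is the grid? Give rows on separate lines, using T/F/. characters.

Step 1: 1 trees catch fire, 1 burn out
  TTTTTT
  FTTTTT
  ...TTT
  .TTTTT
  TTTTT.
  TTTTTT
Step 2: 2 trees catch fire, 1 burn out
  FTTTTT
  .FTTTT
  ...TTT
  .TTTTT
  TTTTT.
  TTTTTT
Step 3: 2 trees catch fire, 2 burn out
  .FTTTT
  ..FTTT
  ...TTT
  .TTTTT
  TTTTT.
  TTTTTT
Step 4: 2 trees catch fire, 2 burn out
  ..FTTT
  ...FTT
  ...TTT
  .TTTTT
  TTTTT.
  TTTTTT
Step 5: 3 trees catch fire, 2 burn out
  ...FTT
  ....FT
  ...FTT
  .TTTTT
  TTTTT.
  TTTTTT
Step 6: 4 trees catch fire, 3 burn out
  ....FT
  .....F
  ....FT
  .TTFTT
  TTTTT.
  TTTTTT

....FT
.....F
....FT
.TTFTT
TTTTT.
TTTTTT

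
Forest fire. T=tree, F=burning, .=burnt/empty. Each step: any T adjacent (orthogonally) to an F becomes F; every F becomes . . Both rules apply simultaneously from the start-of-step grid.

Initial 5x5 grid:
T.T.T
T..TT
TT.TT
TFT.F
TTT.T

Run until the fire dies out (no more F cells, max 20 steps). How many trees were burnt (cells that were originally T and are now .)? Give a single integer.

Step 1: +6 fires, +2 burnt (F count now 6)
Step 2: +5 fires, +6 burnt (F count now 5)
Step 3: +3 fires, +5 burnt (F count now 3)
Step 4: +1 fires, +3 burnt (F count now 1)
Step 5: +0 fires, +1 burnt (F count now 0)
Fire out after step 5
Initially T: 16, now '.': 24
Total burnt (originally-T cells now '.'): 15

Answer: 15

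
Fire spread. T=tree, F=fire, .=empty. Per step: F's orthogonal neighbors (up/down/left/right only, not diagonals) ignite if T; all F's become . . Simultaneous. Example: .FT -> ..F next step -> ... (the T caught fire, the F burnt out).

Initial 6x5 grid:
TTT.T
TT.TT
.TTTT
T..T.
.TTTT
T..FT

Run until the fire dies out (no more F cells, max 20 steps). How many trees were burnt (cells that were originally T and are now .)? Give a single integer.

Answer: 18

Derivation:
Step 1: +2 fires, +1 burnt (F count now 2)
Step 2: +3 fires, +2 burnt (F count now 3)
Step 3: +2 fires, +3 burnt (F count now 2)
Step 4: +3 fires, +2 burnt (F count now 3)
Step 5: +2 fires, +3 burnt (F count now 2)
Step 6: +2 fires, +2 burnt (F count now 2)
Step 7: +2 fires, +2 burnt (F count now 2)
Step 8: +2 fires, +2 burnt (F count now 2)
Step 9: +0 fires, +2 burnt (F count now 0)
Fire out after step 9
Initially T: 20, now '.': 28
Total burnt (originally-T cells now '.'): 18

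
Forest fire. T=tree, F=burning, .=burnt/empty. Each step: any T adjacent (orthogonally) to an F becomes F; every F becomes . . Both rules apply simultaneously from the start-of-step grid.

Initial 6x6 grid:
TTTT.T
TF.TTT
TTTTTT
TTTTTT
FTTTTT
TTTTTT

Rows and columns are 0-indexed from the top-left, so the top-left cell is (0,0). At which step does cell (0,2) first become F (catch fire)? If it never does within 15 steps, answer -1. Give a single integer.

Step 1: cell (0,2)='T' (+6 fires, +2 burnt)
Step 2: cell (0,2)='F' (+7 fires, +6 burnt)
  -> target ignites at step 2
Step 3: cell (0,2)='.' (+5 fires, +7 burnt)
Step 4: cell (0,2)='.' (+5 fires, +5 burnt)
Step 5: cell (0,2)='.' (+5 fires, +5 burnt)
Step 6: cell (0,2)='.' (+3 fires, +5 burnt)
Step 7: cell (0,2)='.' (+1 fires, +3 burnt)
Step 8: cell (0,2)='.' (+0 fires, +1 burnt)
  fire out at step 8

2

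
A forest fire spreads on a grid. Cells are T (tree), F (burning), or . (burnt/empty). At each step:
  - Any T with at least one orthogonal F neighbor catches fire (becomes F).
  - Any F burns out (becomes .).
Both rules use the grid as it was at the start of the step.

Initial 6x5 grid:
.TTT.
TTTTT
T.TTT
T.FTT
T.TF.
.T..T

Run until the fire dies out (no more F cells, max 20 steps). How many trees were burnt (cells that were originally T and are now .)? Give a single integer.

Step 1: +3 fires, +2 burnt (F count now 3)
Step 2: +3 fires, +3 burnt (F count now 3)
Step 3: +4 fires, +3 burnt (F count now 4)
Step 4: +4 fires, +4 burnt (F count now 4)
Step 5: +1 fires, +4 burnt (F count now 1)
Step 6: +1 fires, +1 burnt (F count now 1)
Step 7: +1 fires, +1 burnt (F count now 1)
Step 8: +0 fires, +1 burnt (F count now 0)
Fire out after step 8
Initially T: 19, now '.': 28
Total burnt (originally-T cells now '.'): 17

Answer: 17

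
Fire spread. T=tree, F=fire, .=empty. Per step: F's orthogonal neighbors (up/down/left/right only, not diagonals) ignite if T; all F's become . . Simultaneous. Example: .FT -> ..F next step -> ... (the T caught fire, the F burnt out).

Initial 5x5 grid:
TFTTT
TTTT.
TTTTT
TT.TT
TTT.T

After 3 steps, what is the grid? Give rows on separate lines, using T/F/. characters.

Step 1: 3 trees catch fire, 1 burn out
  F.FTT
  TFTT.
  TTTTT
  TT.TT
  TTT.T
Step 2: 4 trees catch fire, 3 burn out
  ...FT
  F.FT.
  TFTTT
  TT.TT
  TTT.T
Step 3: 5 trees catch fire, 4 burn out
  ....F
  ...F.
  F.FTT
  TF.TT
  TTT.T

....F
...F.
F.FTT
TF.TT
TTT.T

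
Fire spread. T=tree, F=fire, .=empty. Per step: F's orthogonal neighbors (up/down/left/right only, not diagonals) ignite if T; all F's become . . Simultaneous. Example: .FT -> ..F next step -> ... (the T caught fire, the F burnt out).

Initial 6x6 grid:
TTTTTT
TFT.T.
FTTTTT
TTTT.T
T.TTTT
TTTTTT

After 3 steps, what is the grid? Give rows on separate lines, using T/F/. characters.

Step 1: 5 trees catch fire, 2 burn out
  TFTTTT
  F.F.T.
  .FTTTT
  FTTT.T
  T.TTTT
  TTTTTT
Step 2: 5 trees catch fire, 5 burn out
  F.FTTT
  ....T.
  ..FTTT
  .FTT.T
  F.TTTT
  TTTTTT
Step 3: 4 trees catch fire, 5 burn out
  ...FTT
  ....T.
  ...FTT
  ..FT.T
  ..TTTT
  FTTTTT

...FTT
....T.
...FTT
..FT.T
..TTTT
FTTTTT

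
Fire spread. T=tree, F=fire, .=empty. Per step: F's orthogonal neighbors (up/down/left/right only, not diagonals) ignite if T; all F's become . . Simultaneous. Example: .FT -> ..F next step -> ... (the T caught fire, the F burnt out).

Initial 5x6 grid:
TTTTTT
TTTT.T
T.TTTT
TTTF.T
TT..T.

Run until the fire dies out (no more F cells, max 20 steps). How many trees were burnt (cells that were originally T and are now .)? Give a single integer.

Answer: 22

Derivation:
Step 1: +2 fires, +1 burnt (F count now 2)
Step 2: +4 fires, +2 burnt (F count now 4)
Step 3: +5 fires, +4 burnt (F count now 5)
Step 4: +7 fires, +5 burnt (F count now 7)
Step 5: +3 fires, +7 burnt (F count now 3)
Step 6: +1 fires, +3 burnt (F count now 1)
Step 7: +0 fires, +1 burnt (F count now 0)
Fire out after step 7
Initially T: 23, now '.': 29
Total burnt (originally-T cells now '.'): 22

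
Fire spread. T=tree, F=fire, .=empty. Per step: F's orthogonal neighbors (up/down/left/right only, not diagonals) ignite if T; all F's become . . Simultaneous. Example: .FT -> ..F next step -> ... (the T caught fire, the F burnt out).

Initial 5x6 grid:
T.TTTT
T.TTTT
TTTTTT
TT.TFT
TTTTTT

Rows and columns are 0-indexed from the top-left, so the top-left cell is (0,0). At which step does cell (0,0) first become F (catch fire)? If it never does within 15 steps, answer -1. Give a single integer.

Step 1: cell (0,0)='T' (+4 fires, +1 burnt)
Step 2: cell (0,0)='T' (+5 fires, +4 burnt)
Step 3: cell (0,0)='T' (+5 fires, +5 burnt)
Step 4: cell (0,0)='T' (+5 fires, +5 burnt)
Step 5: cell (0,0)='T' (+4 fires, +5 burnt)
Step 6: cell (0,0)='T' (+2 fires, +4 burnt)
Step 7: cell (0,0)='F' (+1 fires, +2 burnt)
  -> target ignites at step 7
Step 8: cell (0,0)='.' (+0 fires, +1 burnt)
  fire out at step 8

7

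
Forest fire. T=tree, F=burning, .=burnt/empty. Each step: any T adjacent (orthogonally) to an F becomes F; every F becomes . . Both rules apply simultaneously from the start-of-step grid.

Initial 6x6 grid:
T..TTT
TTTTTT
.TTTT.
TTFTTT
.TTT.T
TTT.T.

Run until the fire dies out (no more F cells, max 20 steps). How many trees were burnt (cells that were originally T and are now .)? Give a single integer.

Step 1: +4 fires, +1 burnt (F count now 4)
Step 2: +8 fires, +4 burnt (F count now 8)
Step 3: +5 fires, +8 burnt (F count now 5)
Step 4: +5 fires, +5 burnt (F count now 5)
Step 5: +3 fires, +5 burnt (F count now 3)
Step 6: +1 fires, +3 burnt (F count now 1)
Step 7: +0 fires, +1 burnt (F count now 0)
Fire out after step 7
Initially T: 27, now '.': 35
Total burnt (originally-T cells now '.'): 26

Answer: 26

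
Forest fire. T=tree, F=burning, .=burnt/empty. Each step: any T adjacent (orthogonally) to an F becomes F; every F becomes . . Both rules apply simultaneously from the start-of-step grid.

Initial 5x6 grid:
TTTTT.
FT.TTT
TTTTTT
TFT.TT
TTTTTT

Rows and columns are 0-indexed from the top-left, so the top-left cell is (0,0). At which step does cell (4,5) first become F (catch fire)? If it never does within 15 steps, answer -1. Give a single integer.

Step 1: cell (4,5)='T' (+7 fires, +2 burnt)
Step 2: cell (4,5)='T' (+4 fires, +7 burnt)
Step 3: cell (4,5)='T' (+3 fires, +4 burnt)
Step 4: cell (4,5)='T' (+4 fires, +3 burnt)
Step 5: cell (4,5)='F' (+5 fires, +4 burnt)
  -> target ignites at step 5
Step 6: cell (4,5)='.' (+2 fires, +5 burnt)
Step 7: cell (4,5)='.' (+0 fires, +2 burnt)
  fire out at step 7

5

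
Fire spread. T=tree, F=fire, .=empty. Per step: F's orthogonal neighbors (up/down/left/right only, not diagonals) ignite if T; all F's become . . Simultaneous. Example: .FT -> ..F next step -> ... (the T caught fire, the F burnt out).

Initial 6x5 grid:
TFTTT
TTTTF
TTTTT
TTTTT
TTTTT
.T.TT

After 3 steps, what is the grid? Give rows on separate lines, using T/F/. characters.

Step 1: 6 trees catch fire, 2 burn out
  F.FTF
  TFTF.
  TTTTF
  TTTTT
  TTTTT
  .T.TT
Step 2: 6 trees catch fire, 6 burn out
  ...F.
  F.F..
  TFTF.
  TTTTF
  TTTTT
  .T.TT
Step 3: 5 trees catch fire, 6 burn out
  .....
  .....
  F.F..
  TFTF.
  TTTTF
  .T.TT

.....
.....
F.F..
TFTF.
TTTTF
.T.TT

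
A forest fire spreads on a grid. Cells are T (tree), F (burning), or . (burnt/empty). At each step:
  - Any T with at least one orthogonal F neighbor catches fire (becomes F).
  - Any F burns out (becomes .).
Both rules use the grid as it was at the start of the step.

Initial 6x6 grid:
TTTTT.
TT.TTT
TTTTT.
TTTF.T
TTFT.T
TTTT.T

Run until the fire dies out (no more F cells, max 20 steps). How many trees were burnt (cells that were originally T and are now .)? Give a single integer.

Step 1: +5 fires, +2 burnt (F count now 5)
Step 2: +7 fires, +5 burnt (F count now 7)
Step 3: +5 fires, +7 burnt (F count now 5)
Step 4: +5 fires, +5 burnt (F count now 5)
Step 5: +2 fires, +5 burnt (F count now 2)
Step 6: +1 fires, +2 burnt (F count now 1)
Step 7: +0 fires, +1 burnt (F count now 0)
Fire out after step 7
Initially T: 28, now '.': 33
Total burnt (originally-T cells now '.'): 25

Answer: 25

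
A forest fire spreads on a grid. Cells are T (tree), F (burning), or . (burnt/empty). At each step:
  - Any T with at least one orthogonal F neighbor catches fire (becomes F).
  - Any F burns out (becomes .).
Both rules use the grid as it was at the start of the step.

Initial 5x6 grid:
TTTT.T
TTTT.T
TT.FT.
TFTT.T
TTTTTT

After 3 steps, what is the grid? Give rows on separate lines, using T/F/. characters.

Step 1: 7 trees catch fire, 2 burn out
  TTTT.T
  TTTF.T
  TF..F.
  F.FF.T
  TFTTTT
Step 2: 7 trees catch fire, 7 burn out
  TTTF.T
  TFF..T
  F.....
  .....T
  F.FFTT
Step 3: 4 trees catch fire, 7 burn out
  TFF..T
  F....T
  ......
  .....T
  ....FT

TFF..T
F....T
......
.....T
....FT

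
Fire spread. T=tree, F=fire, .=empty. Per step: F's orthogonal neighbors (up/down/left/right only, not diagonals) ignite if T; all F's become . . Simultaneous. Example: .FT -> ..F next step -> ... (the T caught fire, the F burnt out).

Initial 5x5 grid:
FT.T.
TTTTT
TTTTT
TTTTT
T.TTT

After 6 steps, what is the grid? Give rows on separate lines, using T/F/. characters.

Step 1: 2 trees catch fire, 1 burn out
  .F.T.
  FTTTT
  TTTTT
  TTTTT
  T.TTT
Step 2: 2 trees catch fire, 2 burn out
  ...T.
  .FTTT
  FTTTT
  TTTTT
  T.TTT
Step 3: 3 trees catch fire, 2 burn out
  ...T.
  ..FTT
  .FTTT
  FTTTT
  T.TTT
Step 4: 4 trees catch fire, 3 burn out
  ...T.
  ...FT
  ..FTT
  .FTTT
  F.TTT
Step 5: 4 trees catch fire, 4 burn out
  ...F.
  ....F
  ...FT
  ..FTT
  ..TTT
Step 6: 3 trees catch fire, 4 burn out
  .....
  .....
  ....F
  ...FT
  ..FTT

.....
.....
....F
...FT
..FTT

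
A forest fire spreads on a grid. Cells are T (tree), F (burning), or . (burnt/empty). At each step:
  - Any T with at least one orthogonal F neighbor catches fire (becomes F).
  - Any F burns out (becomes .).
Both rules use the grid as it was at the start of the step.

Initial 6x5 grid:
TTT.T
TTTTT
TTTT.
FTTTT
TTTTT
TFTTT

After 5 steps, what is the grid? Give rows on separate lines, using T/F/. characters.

Step 1: 6 trees catch fire, 2 burn out
  TTT.T
  TTTTT
  FTTT.
  .FTTT
  FFTTT
  F.FTT
Step 2: 5 trees catch fire, 6 burn out
  TTT.T
  FTTTT
  .FTT.
  ..FTT
  ..FTT
  ...FT
Step 3: 6 trees catch fire, 5 burn out
  FTT.T
  .FTTT
  ..FT.
  ...FT
  ...FT
  ....F
Step 4: 5 trees catch fire, 6 burn out
  .FT.T
  ..FTT
  ...F.
  ....F
  ....F
  .....
Step 5: 2 trees catch fire, 5 burn out
  ..F.T
  ...FT
  .....
  .....
  .....
  .....

..F.T
...FT
.....
.....
.....
.....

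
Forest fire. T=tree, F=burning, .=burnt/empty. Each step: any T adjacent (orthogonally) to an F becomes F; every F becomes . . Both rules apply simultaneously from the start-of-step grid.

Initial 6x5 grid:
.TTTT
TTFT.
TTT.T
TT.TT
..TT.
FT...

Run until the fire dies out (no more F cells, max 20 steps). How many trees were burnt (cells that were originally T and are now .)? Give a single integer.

Answer: 13

Derivation:
Step 1: +5 fires, +2 burnt (F count now 5)
Step 2: +4 fires, +5 burnt (F count now 4)
Step 3: +3 fires, +4 burnt (F count now 3)
Step 4: +1 fires, +3 burnt (F count now 1)
Step 5: +0 fires, +1 burnt (F count now 0)
Fire out after step 5
Initially T: 18, now '.': 25
Total burnt (originally-T cells now '.'): 13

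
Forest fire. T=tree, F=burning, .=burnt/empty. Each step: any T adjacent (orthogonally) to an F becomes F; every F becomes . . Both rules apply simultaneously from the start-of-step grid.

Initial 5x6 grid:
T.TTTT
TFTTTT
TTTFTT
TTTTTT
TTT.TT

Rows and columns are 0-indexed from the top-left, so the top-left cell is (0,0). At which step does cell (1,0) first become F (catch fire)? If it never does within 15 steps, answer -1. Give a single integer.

Step 1: cell (1,0)='F' (+7 fires, +2 burnt)
  -> target ignites at step 1
Step 2: cell (1,0)='.' (+9 fires, +7 burnt)
Step 3: cell (1,0)='.' (+7 fires, +9 burnt)
Step 4: cell (1,0)='.' (+3 fires, +7 burnt)
Step 5: cell (1,0)='.' (+0 fires, +3 burnt)
  fire out at step 5

1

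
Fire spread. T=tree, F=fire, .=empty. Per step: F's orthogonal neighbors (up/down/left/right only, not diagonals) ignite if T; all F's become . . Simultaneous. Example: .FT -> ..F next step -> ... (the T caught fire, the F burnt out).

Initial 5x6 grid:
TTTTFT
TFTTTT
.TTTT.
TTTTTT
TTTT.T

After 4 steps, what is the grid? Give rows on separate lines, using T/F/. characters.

Step 1: 7 trees catch fire, 2 burn out
  TFTF.F
  F.FTFT
  .FTTT.
  TTTTTT
  TTTT.T
Step 2: 7 trees catch fire, 7 burn out
  F.F...
  ...F.F
  ..FTF.
  TFTTTT
  TTTT.T
Step 3: 5 trees catch fire, 7 burn out
  ......
  ......
  ...F..
  F.FTFT
  TFTT.T
Step 4: 4 trees catch fire, 5 burn out
  ......
  ......
  ......
  ...F.F
  F.FT.T

......
......
......
...F.F
F.FT.T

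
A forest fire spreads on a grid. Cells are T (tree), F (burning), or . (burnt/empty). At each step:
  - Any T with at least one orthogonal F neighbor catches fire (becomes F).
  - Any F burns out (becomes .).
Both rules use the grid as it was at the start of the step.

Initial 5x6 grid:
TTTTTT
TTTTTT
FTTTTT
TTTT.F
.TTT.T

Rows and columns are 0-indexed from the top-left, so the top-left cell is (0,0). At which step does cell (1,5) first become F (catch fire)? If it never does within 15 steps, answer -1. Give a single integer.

Step 1: cell (1,5)='T' (+5 fires, +2 burnt)
Step 2: cell (1,5)='F' (+6 fires, +5 burnt)
  -> target ignites at step 2
Step 3: cell (1,5)='.' (+7 fires, +6 burnt)
Step 4: cell (1,5)='.' (+5 fires, +7 burnt)
Step 5: cell (1,5)='.' (+2 fires, +5 burnt)
Step 6: cell (1,5)='.' (+0 fires, +2 burnt)
  fire out at step 6

2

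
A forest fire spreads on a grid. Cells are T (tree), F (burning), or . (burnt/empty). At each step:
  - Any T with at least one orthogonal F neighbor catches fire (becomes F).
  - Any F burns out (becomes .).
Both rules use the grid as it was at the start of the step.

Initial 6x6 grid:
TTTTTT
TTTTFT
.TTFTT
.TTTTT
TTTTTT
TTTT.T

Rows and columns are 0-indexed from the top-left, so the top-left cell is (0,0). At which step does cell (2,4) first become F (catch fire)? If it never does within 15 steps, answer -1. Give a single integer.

Step 1: cell (2,4)='F' (+6 fires, +2 burnt)
  -> target ignites at step 1
Step 2: cell (2,4)='.' (+8 fires, +6 burnt)
Step 3: cell (2,4)='.' (+7 fires, +8 burnt)
Step 4: cell (2,4)='.' (+5 fires, +7 burnt)
Step 5: cell (2,4)='.' (+4 fires, +5 burnt)
Step 6: cell (2,4)='.' (+1 fires, +4 burnt)
Step 7: cell (2,4)='.' (+0 fires, +1 burnt)
  fire out at step 7

1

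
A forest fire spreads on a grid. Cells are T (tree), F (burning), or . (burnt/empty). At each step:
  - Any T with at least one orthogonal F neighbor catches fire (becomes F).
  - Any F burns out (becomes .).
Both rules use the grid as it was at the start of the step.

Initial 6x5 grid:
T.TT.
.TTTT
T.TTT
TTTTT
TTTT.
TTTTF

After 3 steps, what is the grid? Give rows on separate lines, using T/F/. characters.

Step 1: 1 trees catch fire, 1 burn out
  T.TT.
  .TTTT
  T.TTT
  TTTTT
  TTTT.
  TTTF.
Step 2: 2 trees catch fire, 1 burn out
  T.TT.
  .TTTT
  T.TTT
  TTTTT
  TTTF.
  TTF..
Step 3: 3 trees catch fire, 2 burn out
  T.TT.
  .TTTT
  T.TTT
  TTTFT
  TTF..
  TF...

T.TT.
.TTTT
T.TTT
TTTFT
TTF..
TF...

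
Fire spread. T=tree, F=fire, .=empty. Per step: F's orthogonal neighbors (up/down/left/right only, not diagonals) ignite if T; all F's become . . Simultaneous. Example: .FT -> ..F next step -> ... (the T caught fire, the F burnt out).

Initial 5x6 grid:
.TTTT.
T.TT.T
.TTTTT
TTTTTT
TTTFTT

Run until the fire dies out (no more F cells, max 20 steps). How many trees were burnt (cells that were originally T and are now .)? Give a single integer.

Step 1: +3 fires, +1 burnt (F count now 3)
Step 2: +5 fires, +3 burnt (F count now 5)
Step 3: +6 fires, +5 burnt (F count now 6)
Step 4: +5 fires, +6 burnt (F count now 5)
Step 5: +3 fires, +5 burnt (F count now 3)
Step 6: +1 fires, +3 burnt (F count now 1)
Step 7: +0 fires, +1 burnt (F count now 0)
Fire out after step 7
Initially T: 24, now '.': 29
Total burnt (originally-T cells now '.'): 23

Answer: 23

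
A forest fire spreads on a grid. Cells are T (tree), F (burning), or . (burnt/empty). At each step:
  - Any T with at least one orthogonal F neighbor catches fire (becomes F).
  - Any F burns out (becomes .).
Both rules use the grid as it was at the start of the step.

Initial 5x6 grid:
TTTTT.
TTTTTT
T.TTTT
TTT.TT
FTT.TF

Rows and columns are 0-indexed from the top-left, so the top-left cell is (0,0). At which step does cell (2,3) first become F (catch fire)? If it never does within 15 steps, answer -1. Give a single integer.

Step 1: cell (2,3)='T' (+4 fires, +2 burnt)
Step 2: cell (2,3)='T' (+5 fires, +4 burnt)
Step 3: cell (2,3)='T' (+4 fires, +5 burnt)
Step 4: cell (2,3)='F' (+5 fires, +4 burnt)
  -> target ignites at step 4
Step 5: cell (2,3)='.' (+4 fires, +5 burnt)
Step 6: cell (2,3)='.' (+2 fires, +4 burnt)
Step 7: cell (2,3)='.' (+0 fires, +2 burnt)
  fire out at step 7

4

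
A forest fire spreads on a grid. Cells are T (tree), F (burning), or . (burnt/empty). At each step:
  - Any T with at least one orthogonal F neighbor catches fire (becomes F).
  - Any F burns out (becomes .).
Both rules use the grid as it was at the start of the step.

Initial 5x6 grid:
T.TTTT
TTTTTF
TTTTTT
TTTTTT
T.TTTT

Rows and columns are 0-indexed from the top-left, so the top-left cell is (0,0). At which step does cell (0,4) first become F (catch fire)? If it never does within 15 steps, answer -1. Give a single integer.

Step 1: cell (0,4)='T' (+3 fires, +1 burnt)
Step 2: cell (0,4)='F' (+4 fires, +3 burnt)
  -> target ignites at step 2
Step 3: cell (0,4)='.' (+5 fires, +4 burnt)
Step 4: cell (0,4)='.' (+5 fires, +5 burnt)
Step 5: cell (0,4)='.' (+4 fires, +5 burnt)
Step 6: cell (0,4)='.' (+4 fires, +4 burnt)
Step 7: cell (0,4)='.' (+1 fires, +4 burnt)
Step 8: cell (0,4)='.' (+1 fires, +1 burnt)
Step 9: cell (0,4)='.' (+0 fires, +1 burnt)
  fire out at step 9

2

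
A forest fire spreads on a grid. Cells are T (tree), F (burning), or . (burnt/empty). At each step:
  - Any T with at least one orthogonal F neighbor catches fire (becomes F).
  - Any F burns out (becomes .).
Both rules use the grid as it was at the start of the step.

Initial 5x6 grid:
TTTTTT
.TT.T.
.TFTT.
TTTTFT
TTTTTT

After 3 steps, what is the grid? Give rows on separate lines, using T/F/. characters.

Step 1: 8 trees catch fire, 2 burn out
  TTTTTT
  .TF.T.
  .F.FF.
  TTFF.F
  TTTTFT
Step 2: 7 trees catch fire, 8 burn out
  TTFTTT
  .F..F.
  ......
  TF....
  TTFF.F
Step 3: 5 trees catch fire, 7 burn out
  TF.FFT
  ......
  ......
  F.....
  TF....

TF.FFT
......
......
F.....
TF....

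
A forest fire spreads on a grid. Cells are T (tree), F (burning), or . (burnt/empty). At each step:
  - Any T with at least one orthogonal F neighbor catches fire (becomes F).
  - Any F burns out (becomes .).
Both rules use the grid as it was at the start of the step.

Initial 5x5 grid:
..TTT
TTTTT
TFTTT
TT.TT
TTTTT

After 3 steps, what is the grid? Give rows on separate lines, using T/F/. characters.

Step 1: 4 trees catch fire, 1 burn out
  ..TTT
  TFTTT
  F.FTT
  TF.TT
  TTTTT
Step 2: 5 trees catch fire, 4 burn out
  ..TTT
  F.FTT
  ...FT
  F..TT
  TFTTT
Step 3: 6 trees catch fire, 5 burn out
  ..FTT
  ...FT
  ....F
  ...FT
  F.FTT

..FTT
...FT
....F
...FT
F.FTT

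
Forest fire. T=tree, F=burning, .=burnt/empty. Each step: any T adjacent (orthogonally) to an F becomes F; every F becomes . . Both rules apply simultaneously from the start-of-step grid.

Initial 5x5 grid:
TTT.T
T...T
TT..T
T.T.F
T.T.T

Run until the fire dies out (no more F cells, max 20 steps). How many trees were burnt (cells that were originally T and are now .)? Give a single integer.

Answer: 4

Derivation:
Step 1: +2 fires, +1 burnt (F count now 2)
Step 2: +1 fires, +2 burnt (F count now 1)
Step 3: +1 fires, +1 burnt (F count now 1)
Step 4: +0 fires, +1 burnt (F count now 0)
Fire out after step 4
Initially T: 14, now '.': 15
Total burnt (originally-T cells now '.'): 4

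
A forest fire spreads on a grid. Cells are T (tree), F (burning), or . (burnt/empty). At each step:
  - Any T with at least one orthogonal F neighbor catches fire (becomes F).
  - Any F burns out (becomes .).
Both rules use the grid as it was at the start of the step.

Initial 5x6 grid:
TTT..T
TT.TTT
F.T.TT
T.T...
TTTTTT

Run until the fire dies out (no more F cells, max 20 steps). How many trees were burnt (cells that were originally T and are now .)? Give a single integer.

Answer: 14

Derivation:
Step 1: +2 fires, +1 burnt (F count now 2)
Step 2: +3 fires, +2 burnt (F count now 3)
Step 3: +2 fires, +3 burnt (F count now 2)
Step 4: +2 fires, +2 burnt (F count now 2)
Step 5: +2 fires, +2 burnt (F count now 2)
Step 6: +2 fires, +2 burnt (F count now 2)
Step 7: +1 fires, +2 burnt (F count now 1)
Step 8: +0 fires, +1 burnt (F count now 0)
Fire out after step 8
Initially T: 20, now '.': 24
Total burnt (originally-T cells now '.'): 14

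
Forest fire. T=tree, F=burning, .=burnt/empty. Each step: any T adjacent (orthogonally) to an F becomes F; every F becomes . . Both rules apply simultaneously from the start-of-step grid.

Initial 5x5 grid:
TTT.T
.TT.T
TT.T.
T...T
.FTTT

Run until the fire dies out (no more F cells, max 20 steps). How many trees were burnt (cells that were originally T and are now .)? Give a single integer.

Answer: 4

Derivation:
Step 1: +1 fires, +1 burnt (F count now 1)
Step 2: +1 fires, +1 burnt (F count now 1)
Step 3: +1 fires, +1 burnt (F count now 1)
Step 4: +1 fires, +1 burnt (F count now 1)
Step 5: +0 fires, +1 burnt (F count now 0)
Fire out after step 5
Initially T: 15, now '.': 14
Total burnt (originally-T cells now '.'): 4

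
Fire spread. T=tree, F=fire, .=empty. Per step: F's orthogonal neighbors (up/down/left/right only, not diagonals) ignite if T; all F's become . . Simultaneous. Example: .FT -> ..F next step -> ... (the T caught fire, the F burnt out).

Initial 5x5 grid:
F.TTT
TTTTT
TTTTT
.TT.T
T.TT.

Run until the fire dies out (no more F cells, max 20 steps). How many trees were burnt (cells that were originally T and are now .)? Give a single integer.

Answer: 18

Derivation:
Step 1: +1 fires, +1 burnt (F count now 1)
Step 2: +2 fires, +1 burnt (F count now 2)
Step 3: +2 fires, +2 burnt (F count now 2)
Step 4: +4 fires, +2 burnt (F count now 4)
Step 5: +4 fires, +4 burnt (F count now 4)
Step 6: +3 fires, +4 burnt (F count now 3)
Step 7: +2 fires, +3 burnt (F count now 2)
Step 8: +0 fires, +2 burnt (F count now 0)
Fire out after step 8
Initially T: 19, now '.': 24
Total burnt (originally-T cells now '.'): 18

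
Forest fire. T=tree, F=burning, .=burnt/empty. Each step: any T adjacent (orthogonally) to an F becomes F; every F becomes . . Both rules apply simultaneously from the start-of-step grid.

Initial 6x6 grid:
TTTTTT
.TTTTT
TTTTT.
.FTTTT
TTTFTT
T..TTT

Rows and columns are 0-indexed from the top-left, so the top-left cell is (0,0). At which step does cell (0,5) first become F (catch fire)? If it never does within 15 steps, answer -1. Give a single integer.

Step 1: cell (0,5)='T' (+7 fires, +2 burnt)
Step 2: cell (0,5)='T' (+8 fires, +7 burnt)
Step 3: cell (0,5)='T' (+7 fires, +8 burnt)
Step 4: cell (0,5)='T' (+4 fires, +7 burnt)
Step 5: cell (0,5)='T' (+2 fires, +4 burnt)
Step 6: cell (0,5)='F' (+1 fires, +2 burnt)
  -> target ignites at step 6
Step 7: cell (0,5)='.' (+0 fires, +1 burnt)
  fire out at step 7

6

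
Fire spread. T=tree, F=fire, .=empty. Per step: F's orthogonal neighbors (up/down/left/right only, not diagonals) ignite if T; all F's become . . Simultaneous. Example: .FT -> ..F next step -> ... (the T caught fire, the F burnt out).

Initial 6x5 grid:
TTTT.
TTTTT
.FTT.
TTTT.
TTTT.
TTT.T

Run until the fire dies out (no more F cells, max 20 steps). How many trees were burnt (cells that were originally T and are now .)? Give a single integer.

Answer: 22

Derivation:
Step 1: +3 fires, +1 burnt (F count now 3)
Step 2: +7 fires, +3 burnt (F count now 7)
Step 3: +7 fires, +7 burnt (F count now 7)
Step 4: +5 fires, +7 burnt (F count now 5)
Step 5: +0 fires, +5 burnt (F count now 0)
Fire out after step 5
Initially T: 23, now '.': 29
Total burnt (originally-T cells now '.'): 22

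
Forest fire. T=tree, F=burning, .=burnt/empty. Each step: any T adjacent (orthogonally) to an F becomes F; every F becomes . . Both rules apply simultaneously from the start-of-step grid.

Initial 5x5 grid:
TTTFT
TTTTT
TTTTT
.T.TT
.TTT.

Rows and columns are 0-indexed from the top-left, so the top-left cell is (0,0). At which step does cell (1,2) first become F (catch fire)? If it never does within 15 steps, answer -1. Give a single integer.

Step 1: cell (1,2)='T' (+3 fires, +1 burnt)
Step 2: cell (1,2)='F' (+4 fires, +3 burnt)
  -> target ignites at step 2
Step 3: cell (1,2)='.' (+5 fires, +4 burnt)
Step 4: cell (1,2)='.' (+4 fires, +5 burnt)
Step 5: cell (1,2)='.' (+3 fires, +4 burnt)
Step 6: cell (1,2)='.' (+1 fires, +3 burnt)
Step 7: cell (1,2)='.' (+0 fires, +1 burnt)
  fire out at step 7

2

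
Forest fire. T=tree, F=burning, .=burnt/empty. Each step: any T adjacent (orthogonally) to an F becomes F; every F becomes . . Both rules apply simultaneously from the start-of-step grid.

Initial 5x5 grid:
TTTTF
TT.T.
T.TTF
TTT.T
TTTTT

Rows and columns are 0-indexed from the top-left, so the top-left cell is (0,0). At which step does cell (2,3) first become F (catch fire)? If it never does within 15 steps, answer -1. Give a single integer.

Step 1: cell (2,3)='F' (+3 fires, +2 burnt)
  -> target ignites at step 1
Step 2: cell (2,3)='.' (+4 fires, +3 burnt)
Step 3: cell (2,3)='.' (+3 fires, +4 burnt)
Step 4: cell (2,3)='.' (+4 fires, +3 burnt)
Step 5: cell (2,3)='.' (+3 fires, +4 burnt)
Step 6: cell (2,3)='.' (+2 fires, +3 burnt)
Step 7: cell (2,3)='.' (+0 fires, +2 burnt)
  fire out at step 7

1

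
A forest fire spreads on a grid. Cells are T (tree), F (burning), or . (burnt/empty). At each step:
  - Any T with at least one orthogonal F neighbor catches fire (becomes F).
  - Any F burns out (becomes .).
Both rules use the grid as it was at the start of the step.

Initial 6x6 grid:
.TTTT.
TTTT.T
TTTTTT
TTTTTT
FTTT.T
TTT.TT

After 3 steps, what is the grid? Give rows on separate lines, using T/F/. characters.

Step 1: 3 trees catch fire, 1 burn out
  .TTTT.
  TTTT.T
  TTTTTT
  FTTTTT
  .FTT.T
  FTT.TT
Step 2: 4 trees catch fire, 3 burn out
  .TTTT.
  TTTT.T
  FTTTTT
  .FTTTT
  ..FT.T
  .FT.TT
Step 3: 5 trees catch fire, 4 burn out
  .TTTT.
  FTTT.T
  .FTTTT
  ..FTTT
  ...F.T
  ..F.TT

.TTTT.
FTTT.T
.FTTTT
..FTTT
...F.T
..F.TT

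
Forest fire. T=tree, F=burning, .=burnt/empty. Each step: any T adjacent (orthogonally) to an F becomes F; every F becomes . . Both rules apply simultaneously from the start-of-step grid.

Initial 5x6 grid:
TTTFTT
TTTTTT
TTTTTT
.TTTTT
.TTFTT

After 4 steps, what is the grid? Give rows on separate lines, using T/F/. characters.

Step 1: 6 trees catch fire, 2 burn out
  TTF.FT
  TTTFTT
  TTTTTT
  .TTFTT
  .TF.FT
Step 2: 9 trees catch fire, 6 burn out
  TF...F
  TTF.FT
  TTTFTT
  .TF.FT
  .F...F
Step 3: 7 trees catch fire, 9 burn out
  F.....
  TF...F
  TTF.FT
  .F...F
  ......
Step 4: 3 trees catch fire, 7 burn out
  ......
  F.....
  TF...F
  ......
  ......

......
F.....
TF...F
......
......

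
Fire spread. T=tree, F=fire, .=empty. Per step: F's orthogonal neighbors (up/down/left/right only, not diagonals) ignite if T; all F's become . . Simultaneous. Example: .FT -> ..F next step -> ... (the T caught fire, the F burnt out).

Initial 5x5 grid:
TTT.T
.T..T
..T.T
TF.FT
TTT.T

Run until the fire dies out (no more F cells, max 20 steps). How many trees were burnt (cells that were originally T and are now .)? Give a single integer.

Step 1: +3 fires, +2 burnt (F count now 3)
Step 2: +4 fires, +3 burnt (F count now 4)
Step 3: +1 fires, +4 burnt (F count now 1)
Step 4: +1 fires, +1 burnt (F count now 1)
Step 5: +0 fires, +1 burnt (F count now 0)
Fire out after step 5
Initially T: 14, now '.': 20
Total burnt (originally-T cells now '.'): 9

Answer: 9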